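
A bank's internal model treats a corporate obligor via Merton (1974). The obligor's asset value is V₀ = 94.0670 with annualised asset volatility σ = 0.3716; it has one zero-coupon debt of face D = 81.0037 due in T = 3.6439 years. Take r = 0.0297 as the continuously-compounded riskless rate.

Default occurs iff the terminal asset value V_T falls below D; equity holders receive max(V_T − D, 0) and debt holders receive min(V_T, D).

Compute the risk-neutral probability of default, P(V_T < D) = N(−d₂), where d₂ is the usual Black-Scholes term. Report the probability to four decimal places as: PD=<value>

PD=0.4965

d₁ = [ln(V₀/D) + (r + σ²/2)T] / (σ√T)
   = [ln(94.0670/81.0037) + (0.0297 + 0.5·0.3716²)·3.6439] / (0.3716·√3.6439)
   = [0.149512 + 0.359811] / 0.709347 = 0.718017
d₂ = d₁ − σ√T = 0.718017 − 0.709347 = 0.008669
risk-neutral PD = N(−d₂) = N(-0.008669) = 0.496542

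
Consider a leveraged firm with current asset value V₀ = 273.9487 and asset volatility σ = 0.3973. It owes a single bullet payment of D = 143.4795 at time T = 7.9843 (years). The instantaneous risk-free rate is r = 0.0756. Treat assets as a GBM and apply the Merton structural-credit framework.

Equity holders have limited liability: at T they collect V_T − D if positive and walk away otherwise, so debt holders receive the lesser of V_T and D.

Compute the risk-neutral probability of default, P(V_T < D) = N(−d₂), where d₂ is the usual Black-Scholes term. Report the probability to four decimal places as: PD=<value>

PD=0.2903

d₁ = [ln(V₀/D) + (r + σ²/2)T] / (σ√T)
   = [ln(273.9487/143.4795) + (0.0756 + 0.5·0.3973²)·7.9843] / (0.3973·√7.9843)
   = [0.646749 + 1.233763] / 1.122631 = 1.675094
d₂ = d₁ − σ√T = 1.675094 − 1.122631 = 0.552463
risk-neutral PD = N(−d₂) = N(-0.552463) = 0.290316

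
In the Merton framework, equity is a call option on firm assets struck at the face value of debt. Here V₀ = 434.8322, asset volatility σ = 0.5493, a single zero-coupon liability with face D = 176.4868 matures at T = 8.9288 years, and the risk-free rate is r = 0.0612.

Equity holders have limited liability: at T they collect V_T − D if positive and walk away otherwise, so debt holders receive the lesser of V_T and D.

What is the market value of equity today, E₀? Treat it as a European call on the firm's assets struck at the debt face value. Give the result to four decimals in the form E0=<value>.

E0=361.9717

d₁ = [ln(V₀/D) + (r + σ²/2)T] / (σ√T)
   = [ln(434.8322/176.4868) + (0.0612 + 0.5·0.5493²)·8.9288] / (0.5493·√8.9288)
   = [0.901714 + 1.893488] / 1.641369 = 1.702970
d₂ = d₁ − σ√T = 1.702970 − 1.641369 = 0.061602
N(d₁) = 0.955713,  N(d₂) = 0.524560,  e^(−rT) = 0.579006
E₀ = V₀·N(d₁) − D·e^(−rT)·N(d₂)
   = 434.8322·0.955713 − 176.4868·0.579006·0.524560 = 361.971710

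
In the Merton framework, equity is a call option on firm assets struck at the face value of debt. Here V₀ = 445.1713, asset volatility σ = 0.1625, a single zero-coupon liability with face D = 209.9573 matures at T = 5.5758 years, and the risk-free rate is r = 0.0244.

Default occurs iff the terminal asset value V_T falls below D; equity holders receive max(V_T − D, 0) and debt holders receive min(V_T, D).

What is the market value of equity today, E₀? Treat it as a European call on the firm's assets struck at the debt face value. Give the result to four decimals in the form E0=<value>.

E0=262.3010

d₁ = [ln(V₀/D) + (r + σ²/2)T] / (σ√T)
   = [ln(445.1713/209.9573) + (0.0244 + 0.5·0.1625²)·5.5758] / (0.1625·√5.5758)
   = [0.751555 + 0.209668] / 0.383713 = 2.505053
d₂ = d₁ − σ√T = 2.505053 − 0.383713 = 2.121340
N(d₁) = 0.993878,  N(d₂) = 0.983053,  e^(−rT) = 0.872799
E₀ = V₀·N(d₁) − D·e^(−rT)·N(d₂)
   = 445.1713·0.993878 − 209.9573·0.872799·0.983053 = 262.300986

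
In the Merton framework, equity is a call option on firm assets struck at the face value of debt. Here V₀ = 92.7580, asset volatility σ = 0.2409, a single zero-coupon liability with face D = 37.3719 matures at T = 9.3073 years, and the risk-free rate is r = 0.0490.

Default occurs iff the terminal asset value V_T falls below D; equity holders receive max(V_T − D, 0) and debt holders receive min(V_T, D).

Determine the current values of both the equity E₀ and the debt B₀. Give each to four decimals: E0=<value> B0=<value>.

d₁ = [ln(V₀/D) + (r + σ²/2)T] / (σ√T)
   = [ln(92.7580/37.3719) + (0.0490 + 0.5·0.2409²)·9.3073] / (0.2409·√9.3073)
   = [0.909075 + 0.726122] / 0.734935 = 2.224956
d₂ = d₁ − σ√T = 2.224956 − 0.734935 = 1.490021
N(d₁) = 0.986958,  N(d₂) = 0.931891,  e^(−rT) = 0.633777
E₀ = V₀·N(d₁) − D·e^(−rT)·N(d₂)
   = 92.7580·0.986958 − 37.3719·0.633777·0.931891 = 69.475981
B₀ = V₀ − E₀ = 92.7580 − 69.475981 = 23.282019

E0=69.4760 B0=23.2820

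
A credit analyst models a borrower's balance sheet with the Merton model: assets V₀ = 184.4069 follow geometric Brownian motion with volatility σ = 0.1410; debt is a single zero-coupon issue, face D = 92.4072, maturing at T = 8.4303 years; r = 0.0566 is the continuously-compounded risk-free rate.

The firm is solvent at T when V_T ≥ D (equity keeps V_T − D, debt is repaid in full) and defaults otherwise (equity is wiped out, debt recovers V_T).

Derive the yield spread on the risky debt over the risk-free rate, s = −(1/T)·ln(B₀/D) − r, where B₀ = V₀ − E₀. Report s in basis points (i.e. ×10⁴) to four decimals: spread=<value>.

spread=0.5439

d₁ = [ln(V₀/D) + (r + σ²/2)T] / (σ√T)
   = [ln(184.4069/92.4072) + (0.0566 + 0.5·0.1410²)·8.4303] / (0.1410·√8.4303)
   = [0.690940 + 0.560956] / 0.409393 = 3.057931
d₂ = d₁ − σ√T = 3.057931 − 0.409393 = 2.648538
N(d₁) = 0.998886,  N(d₂) = 0.995958,  e^(−rT) = 0.620546
E₀ = V₀·N(d₁) − D·e^(−rT)·N(d₂)
   = 184.4069·0.998886 − 92.4072·0.620546·0.995958 = 127.090237
B₀ = V₀ − E₀ = 184.4069 − 127.090237 = 57.316663
spread = −(1/T)·ln(B₀/D) − r = −(1/8.4303)·ln(57.316663/92.4072) − 0.0566 = 0.00005439
in basis points: 0.00005439 × 10⁴ = 0.5439 bp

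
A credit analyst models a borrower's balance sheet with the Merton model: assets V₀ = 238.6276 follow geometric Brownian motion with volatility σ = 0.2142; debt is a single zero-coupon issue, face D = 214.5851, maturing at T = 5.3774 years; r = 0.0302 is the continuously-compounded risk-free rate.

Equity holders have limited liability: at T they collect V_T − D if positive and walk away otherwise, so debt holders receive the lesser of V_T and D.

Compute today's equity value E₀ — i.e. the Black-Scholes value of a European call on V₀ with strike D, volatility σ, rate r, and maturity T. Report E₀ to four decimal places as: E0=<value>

d₁ = [ln(V₀/D) + (r + σ²/2)T] / (σ√T)
   = [ln(238.6276/214.5851) + (0.0302 + 0.5·0.2142²)·5.3774] / (0.2142·√5.3774)
   = [0.106198 + 0.285759] / 0.496713 = 0.789102
d₂ = d₁ − σ√T = 0.789102 − 0.496713 = 0.292389
N(d₁) = 0.784974,  N(d₂) = 0.615005,  e^(−rT) = 0.850103
E₀ = V₀·N(d₁) − D·e^(−rT)·N(d₂)
   = 238.6276·0.784974 − 214.5851·0.850103·0.615005 = 75.127455

E0=75.1275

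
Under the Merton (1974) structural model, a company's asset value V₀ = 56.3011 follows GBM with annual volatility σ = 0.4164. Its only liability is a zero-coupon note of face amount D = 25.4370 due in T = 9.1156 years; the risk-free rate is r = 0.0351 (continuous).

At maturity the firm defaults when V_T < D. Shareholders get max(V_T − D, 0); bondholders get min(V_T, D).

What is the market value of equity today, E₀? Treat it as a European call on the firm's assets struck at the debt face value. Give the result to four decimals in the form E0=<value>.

d₁ = [ln(V₀/D) + (r + σ²/2)T] / (σ√T)
   = [ln(56.3011/25.4370) + (0.0351 + 0.5·0.4164²)·9.1156] / (0.4164·√9.1156)
   = [0.794509 + 1.110230] / 1.257197 = 1.515068
d₂ = d₁ − σ√T = 1.515068 − 1.257197 = 0.257871
N(d₁) = 0.935122,  N(d₂) = 0.601747,  e^(−rT) = 0.726180
E₀ = V₀·N(d₁) − D·e^(−rT)·N(d₂)
   = 56.3011·0.935122 − 25.4370·0.726180·0.601747 = 41.533052

E0=41.5331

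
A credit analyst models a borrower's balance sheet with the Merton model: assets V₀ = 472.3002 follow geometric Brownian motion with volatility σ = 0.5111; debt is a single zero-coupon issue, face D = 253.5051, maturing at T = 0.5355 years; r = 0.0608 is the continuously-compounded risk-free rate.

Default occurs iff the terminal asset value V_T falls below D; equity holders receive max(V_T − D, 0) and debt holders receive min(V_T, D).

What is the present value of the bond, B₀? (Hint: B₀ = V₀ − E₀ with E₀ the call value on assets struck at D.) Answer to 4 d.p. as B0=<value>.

d₁ = [ln(V₀/D) + (r + σ²/2)T] / (σ√T)
   = [ln(472.3002/253.5051) + (0.0608 + 0.5·0.5111²)·0.5355] / (0.5111·√0.5355)
   = [0.622231 + 0.102501] / 0.374012 = 1.937723
d₂ = d₁ − σ√T = 1.937723 − 0.374012 = 1.563711
N(d₁) = 0.973671,  N(d₂) = 0.941057,  e^(−rT) = 0.967966
E₀ = V₀·N(d₁) − D·e^(−rT)·N(d₂)
   = 472.3002·0.973671 − 253.5051·0.967966·0.941057 = 228.944562
B₀ = V₀ − E₀ = 472.3002 − 228.944562 = 243.355638

B0=243.3556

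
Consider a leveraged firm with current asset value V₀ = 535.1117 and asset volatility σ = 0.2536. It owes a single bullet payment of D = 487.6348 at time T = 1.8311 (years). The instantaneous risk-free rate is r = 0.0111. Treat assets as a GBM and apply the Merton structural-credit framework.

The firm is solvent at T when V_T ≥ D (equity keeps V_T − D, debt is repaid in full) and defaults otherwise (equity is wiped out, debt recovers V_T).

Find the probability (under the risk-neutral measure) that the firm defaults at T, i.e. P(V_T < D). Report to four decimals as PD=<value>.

PD=0.4371

d₁ = [ln(V₀/D) + (r + σ²/2)T] / (σ√T)
   = [ln(535.1117/487.6348) + (0.0111 + 0.5·0.2536²)·1.8311] / (0.2536·√1.8311)
   = [0.092909 + 0.079207] / 0.343167 = 0.501551
d₂ = d₁ − σ√T = 0.501551 − 0.343167 = 0.158384
risk-neutral PD = N(−d₂) = N(-0.158384) = 0.437077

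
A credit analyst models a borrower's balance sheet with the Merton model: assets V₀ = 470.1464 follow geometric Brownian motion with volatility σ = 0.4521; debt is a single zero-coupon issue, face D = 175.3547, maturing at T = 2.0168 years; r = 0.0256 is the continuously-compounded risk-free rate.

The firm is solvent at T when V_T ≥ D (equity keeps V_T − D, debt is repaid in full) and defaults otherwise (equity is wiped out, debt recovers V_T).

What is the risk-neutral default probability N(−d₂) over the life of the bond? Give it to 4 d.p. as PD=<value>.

d₁ = [ln(V₀/D) + (r + σ²/2)T] / (σ√T)
   = [ln(470.1464/175.3547) + (0.0256 + 0.5·0.4521²)·2.0168] / (0.4521·√2.0168)
   = [0.986233 + 0.257741] / 0.642046 = 1.937518
d₂ = d₁ − σ√T = 1.937518 − 0.642046 = 1.295472
risk-neutral PD = N(−d₂) = N(-1.295472) = 0.097579

PD=0.0976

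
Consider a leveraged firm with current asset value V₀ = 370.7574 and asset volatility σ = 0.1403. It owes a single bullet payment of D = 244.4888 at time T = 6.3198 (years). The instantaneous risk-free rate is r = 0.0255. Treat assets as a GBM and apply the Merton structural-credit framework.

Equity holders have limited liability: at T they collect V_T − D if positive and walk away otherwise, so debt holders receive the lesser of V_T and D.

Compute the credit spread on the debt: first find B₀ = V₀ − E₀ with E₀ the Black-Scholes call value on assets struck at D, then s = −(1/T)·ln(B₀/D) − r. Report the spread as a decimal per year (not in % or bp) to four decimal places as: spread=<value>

spread=0.0016

d₁ = [ln(V₀/D) + (r + σ²/2)T] / (σ√T)
   = [ln(370.7574/244.4888) + (0.0255 + 0.5·0.1403²)·6.3198] / (0.1403·√6.3198)
   = [0.416378 + 0.223355] / 0.352703 = 1.813800
d₂ = d₁ − σ√T = 1.813800 − 0.352703 = 1.461097
N(d₁) = 0.965146,  N(d₂) = 0.928006,  e^(−rT) = 0.851160
E₀ = V₀·N(d₁) − D·e^(−rT)·N(d₂)
   = 370.7574·0.965146 − 244.4888·0.851160·0.928006 = 164.717764
B₀ = V₀ − E₀ = 370.7574 − 164.717764 = 206.039636
spread = −(1/T)·ln(B₀/D) − r = −(1/6.3198)·ln(206.039636/244.4888) − 0.0255 = 0.00157379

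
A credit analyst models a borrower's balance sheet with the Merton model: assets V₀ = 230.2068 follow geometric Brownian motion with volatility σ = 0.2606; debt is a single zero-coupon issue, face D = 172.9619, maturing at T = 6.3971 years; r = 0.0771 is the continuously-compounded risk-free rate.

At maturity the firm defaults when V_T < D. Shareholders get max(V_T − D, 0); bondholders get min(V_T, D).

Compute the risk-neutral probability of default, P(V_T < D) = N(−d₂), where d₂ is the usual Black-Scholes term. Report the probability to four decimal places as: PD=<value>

d₁ = [ln(V₀/D) + (r + σ²/2)T] / (σ√T)
   = [ln(230.2068/172.9619) + (0.0771 + 0.5·0.2606²)·6.3971] / (0.2606·√6.3971)
   = [0.285907 + 0.710437] / 0.659122 = 1.511623
d₂ = d₁ − σ√T = 1.511623 − 0.659122 = 0.852500
risk-neutral PD = N(−d₂) = N(-0.852500) = 0.196968

PD=0.1970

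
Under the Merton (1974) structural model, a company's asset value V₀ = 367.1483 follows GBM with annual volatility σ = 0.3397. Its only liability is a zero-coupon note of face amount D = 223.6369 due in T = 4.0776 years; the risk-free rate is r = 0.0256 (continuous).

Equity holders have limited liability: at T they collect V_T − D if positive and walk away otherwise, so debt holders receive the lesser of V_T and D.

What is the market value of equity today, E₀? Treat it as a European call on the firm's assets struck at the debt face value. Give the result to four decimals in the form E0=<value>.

d₁ = [ln(V₀/D) + (r + σ²/2)T] / (σ√T)
   = [ln(367.1483/223.6369) + (0.0256 + 0.5·0.3397²)·4.0776] / (0.3397·√4.0776)
   = [0.495742 + 0.339656] / 0.685959 = 1.217855
d₂ = d₁ − σ√T = 1.217855 − 0.685959 = 0.531897
N(d₁) = 0.888361,  N(d₂) = 0.702601,  e^(−rT) = 0.900877
E₀ = V₀·N(d₁) − D·e^(−rT)·N(d₂)
   = 367.1483·0.888361 − 223.6369·0.900877·0.702601 = 184.607445

E0=184.6074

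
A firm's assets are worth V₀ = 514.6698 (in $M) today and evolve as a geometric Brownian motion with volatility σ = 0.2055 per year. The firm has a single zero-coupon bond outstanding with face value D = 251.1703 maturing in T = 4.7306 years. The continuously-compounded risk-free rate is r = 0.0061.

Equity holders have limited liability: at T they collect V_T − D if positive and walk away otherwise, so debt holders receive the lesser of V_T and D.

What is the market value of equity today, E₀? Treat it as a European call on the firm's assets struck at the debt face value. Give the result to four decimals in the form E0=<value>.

E0=273.7046

d₁ = [ln(V₀/D) + (r + σ²/2)T] / (σ√T)
   = [ln(514.6698/251.1703) + (0.0061 + 0.5·0.2055²)·4.7306] / (0.2055·√4.7306)
   = [0.717394 + 0.128744] / 0.446961 = 1.893090
d₂ = d₁ − σ√T = 1.893090 − 0.446961 = 1.446129
N(d₁) = 0.970827,  N(d₂) = 0.925930,  e^(−rT) = 0.971556
E₀ = V₀·N(d₁) − D·e^(−rT)·N(d₂)
   = 514.6698·0.970827 − 251.1703·0.971556·0.925930 = 273.704559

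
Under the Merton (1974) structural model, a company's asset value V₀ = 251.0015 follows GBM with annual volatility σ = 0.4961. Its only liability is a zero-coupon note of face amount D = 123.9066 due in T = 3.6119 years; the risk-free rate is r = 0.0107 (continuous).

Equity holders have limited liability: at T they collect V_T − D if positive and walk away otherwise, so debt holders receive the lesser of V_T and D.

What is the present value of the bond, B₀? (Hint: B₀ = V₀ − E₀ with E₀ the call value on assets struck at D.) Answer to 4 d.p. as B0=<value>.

d₁ = [ln(V₀/D) + (r + σ²/2)T] / (σ√T)
   = [ln(251.0015/123.9066) + (0.0107 + 0.5·0.4961²)·3.6119] / (0.4961·√3.6119)
   = [0.705931 + 0.483119] / 0.942838 = 1.261139
d₂ = d₁ − σ√T = 1.261139 − 0.942838 = 0.318301
N(d₁) = 0.896371,  N(d₂) = 0.624872,  e^(−rT) = 0.962090
E₀ = V₀·N(d₁) − D·e^(−rT)·N(d₂)
   = 251.0015·0.896371 − 123.9066·0.962090·0.624872 = 150.499857
B₀ = V₀ − E₀ = 251.0015 − 150.499857 = 100.501643

B0=100.5016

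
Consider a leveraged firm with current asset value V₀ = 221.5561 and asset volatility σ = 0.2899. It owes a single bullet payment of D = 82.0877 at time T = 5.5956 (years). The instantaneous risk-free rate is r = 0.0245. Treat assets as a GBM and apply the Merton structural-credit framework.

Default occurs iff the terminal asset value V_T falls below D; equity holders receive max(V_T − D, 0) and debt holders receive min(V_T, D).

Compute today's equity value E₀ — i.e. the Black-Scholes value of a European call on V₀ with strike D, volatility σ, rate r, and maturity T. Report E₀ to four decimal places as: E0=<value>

d₁ = [ln(V₀/D) + (r + σ²/2)T] / (σ√T)
   = [ln(221.5561/82.0877) + (0.0245 + 0.5·0.2899²)·5.5956] / (0.2899·√5.5956)
   = [0.992888 + 0.372225] / 0.685759 = 1.990659
d₂ = d₁ − σ√T = 1.990659 − 0.685759 = 1.304900
N(d₁) = 0.976741,  N(d₂) = 0.904037,  e^(−rT) = 0.871890
E₀ = V₀·N(d₁) − D·e^(−rT)·N(d₂)
   = 221.5561·0.976741 − 82.0877·0.871890·0.904037 = 151.699695

E0=151.6997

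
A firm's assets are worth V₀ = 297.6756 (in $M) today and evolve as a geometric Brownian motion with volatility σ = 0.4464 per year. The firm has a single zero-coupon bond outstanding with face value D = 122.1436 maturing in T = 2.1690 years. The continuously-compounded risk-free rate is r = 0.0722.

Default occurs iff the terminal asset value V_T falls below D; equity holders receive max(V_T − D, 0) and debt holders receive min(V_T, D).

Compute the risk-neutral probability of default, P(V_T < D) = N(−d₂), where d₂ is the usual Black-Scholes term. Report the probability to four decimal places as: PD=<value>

PD=0.1030

d₁ = [ln(V₀/D) + (r + σ²/2)T] / (σ√T)
   = [ln(297.6756/122.1436) + (0.0722 + 0.5·0.4464²)·2.1690] / (0.4464·√2.1690)
   = [0.890807 + 0.372713] / 0.657437 = 1.921889
d₂ = d₁ − σ√T = 1.921889 − 0.657437 = 1.264452
risk-neutral PD = N(−d₂) = N(-1.264452) = 0.103034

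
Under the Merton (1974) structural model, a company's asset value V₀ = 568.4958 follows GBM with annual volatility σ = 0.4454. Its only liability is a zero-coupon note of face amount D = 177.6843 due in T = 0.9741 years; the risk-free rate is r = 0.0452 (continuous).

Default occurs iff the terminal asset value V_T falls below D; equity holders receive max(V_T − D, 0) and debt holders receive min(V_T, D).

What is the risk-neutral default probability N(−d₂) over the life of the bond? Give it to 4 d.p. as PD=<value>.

d₁ = [ln(V₀/D) + (r + σ²/2)T] / (σ√T)
   = [ln(568.4958/177.6843) + (0.0452 + 0.5·0.4454²)·0.9741] / (0.4454·√0.9741)
   = [1.162986 + 0.140651] / 0.439594 = 2.965545
d₂ = d₁ − σ√T = 2.965545 − 0.439594 = 2.525951
risk-neutral PD = N(−d₂) = N(-2.525951) = 0.005769

PD=0.0058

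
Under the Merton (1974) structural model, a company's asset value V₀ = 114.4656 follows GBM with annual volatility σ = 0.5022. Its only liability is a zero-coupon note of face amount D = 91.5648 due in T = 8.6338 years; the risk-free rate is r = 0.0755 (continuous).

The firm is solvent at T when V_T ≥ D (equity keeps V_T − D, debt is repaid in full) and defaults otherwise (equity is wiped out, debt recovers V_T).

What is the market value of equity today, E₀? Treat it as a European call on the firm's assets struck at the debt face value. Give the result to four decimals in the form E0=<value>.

E0=82.8683

d₁ = [ln(V₀/D) + (r + σ²/2)T] / (σ√T)
   = [ln(114.4656/91.5648) + (0.0755 + 0.5·0.5022²)·8.6338] / (0.5022·√8.6338)
   = [0.223227 + 1.740595] / 1.475631 = 1.330836
d₂ = d₁ − σ√T = 1.330836 − 1.475631 = -0.144795
N(d₁) = 0.908378,  N(d₂) = 0.442436,  e^(−rT) = 0.521080
E₀ = V₀·N(d₁) − D·e^(−rT)·N(d₂)
   = 114.4656·0.908378 − 91.5648·0.521080·0.442436 = 82.868308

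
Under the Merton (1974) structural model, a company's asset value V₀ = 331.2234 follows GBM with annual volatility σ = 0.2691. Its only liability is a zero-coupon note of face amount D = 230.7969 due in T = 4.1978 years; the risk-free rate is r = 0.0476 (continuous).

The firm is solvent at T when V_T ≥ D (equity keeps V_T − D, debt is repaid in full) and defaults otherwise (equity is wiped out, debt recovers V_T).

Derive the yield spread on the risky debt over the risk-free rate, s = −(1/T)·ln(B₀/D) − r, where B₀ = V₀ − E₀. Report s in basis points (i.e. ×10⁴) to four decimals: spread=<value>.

spread=140.7927

d₁ = [ln(V₀/D) + (r + σ²/2)T] / (σ√T)
   = [ln(331.2234/230.7969) + (0.0476 + 0.5·0.2691²)·4.1978] / (0.2691·√4.1978)
   = [0.361255 + 0.351807] / 0.551346 = 1.293310
d₂ = d₁ − σ√T = 1.293310 − 0.551346 = 0.741963
N(d₁) = 0.902048,  N(d₂) = 0.770945,  e^(−rT) = 0.818882
E₀ = V₀·N(d₁) − D·e^(−rT)·N(d₂)
   = 331.2234·0.902048 − 230.7969·0.818882·0.770945 = 153.074292
B₀ = V₀ − E₀ = 331.2234 − 153.074292 = 178.149108
spread = −(1/T)·ln(B₀/D) − r = −(1/4.1978)·ln(178.149108/230.7969) − 0.0476 = 0.01407927
in basis points: 0.01407927 × 10⁴ = 140.7927 bp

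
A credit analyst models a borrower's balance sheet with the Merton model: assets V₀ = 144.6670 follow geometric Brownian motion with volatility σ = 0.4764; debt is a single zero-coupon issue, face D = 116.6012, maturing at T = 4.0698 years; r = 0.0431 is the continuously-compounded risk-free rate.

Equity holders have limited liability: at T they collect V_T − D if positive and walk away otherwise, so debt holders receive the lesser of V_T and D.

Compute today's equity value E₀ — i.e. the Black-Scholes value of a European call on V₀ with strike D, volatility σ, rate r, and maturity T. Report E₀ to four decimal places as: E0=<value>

E0=71.5042

d₁ = [ln(V₀/D) + (r + σ²/2)T] / (σ√T)
   = [ln(144.6670/116.6012) + (0.0431 + 0.5·0.4764²)·4.0698] / (0.4764·√4.0698)
   = [0.215675 + 0.637243] / 0.961077 = 0.887461
d₂ = d₁ − σ√T = 0.887461 − 0.961077 = -0.073617
N(d₁) = 0.812584,  N(d₂) = 0.470658,  e^(−rT) = 0.839114
E₀ = V₀·N(d₁) − D·e^(−rT)·N(d₂)
   = 144.6670·0.812584 − 116.6012·0.839114·0.470658 = 71.504198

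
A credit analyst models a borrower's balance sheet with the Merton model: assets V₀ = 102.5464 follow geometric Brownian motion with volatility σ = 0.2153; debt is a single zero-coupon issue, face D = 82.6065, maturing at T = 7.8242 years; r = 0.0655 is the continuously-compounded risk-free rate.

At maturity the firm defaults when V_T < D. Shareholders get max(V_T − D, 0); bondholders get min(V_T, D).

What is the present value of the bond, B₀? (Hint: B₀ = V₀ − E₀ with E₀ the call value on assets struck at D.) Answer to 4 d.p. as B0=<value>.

d₁ = [ln(V₀/D) + (r + σ²/2)T] / (σ√T)
   = [ln(102.5464/82.6065) + (0.0655 + 0.5·0.2153²)·7.8242] / (0.2153·√7.8242)
   = [0.216227 + 0.693827] / 0.602232 = 1.511135
d₂ = d₁ − σ√T = 1.511135 − 0.602232 = 0.908902
N(d₁) = 0.934623,  N(d₂) = 0.818299,  e^(−rT) = 0.599005
E₀ = V₀·N(d₁) − D·e^(−rT)·N(d₂)
   = 102.5464·0.934623 − 82.6065·0.599005·0.818299 = 55.351367
B₀ = V₀ − E₀ = 102.5464 − 55.351367 = 47.195033

B0=47.1950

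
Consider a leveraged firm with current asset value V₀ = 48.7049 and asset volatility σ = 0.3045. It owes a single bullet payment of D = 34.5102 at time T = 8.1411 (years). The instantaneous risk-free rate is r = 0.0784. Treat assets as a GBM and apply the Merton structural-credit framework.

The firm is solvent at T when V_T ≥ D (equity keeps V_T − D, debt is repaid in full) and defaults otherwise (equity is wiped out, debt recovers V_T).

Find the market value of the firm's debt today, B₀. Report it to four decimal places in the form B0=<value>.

d₁ = [ln(V₀/D) + (r + σ²/2)T] / (σ√T)
   = [ln(48.7049/34.5102) + (0.0784 + 0.5·0.3045²)·8.1411] / (0.3045·√8.1411)
   = [0.344525 + 1.015685] / 0.868818 = 1.565586
d₂ = d₁ − σ√T = 1.565586 − 0.868818 = 0.696768
N(d₁) = 0.941277,  N(d₂) = 0.757026,  e^(−rT) = 0.528210
E₀ = V₀·N(d₁) − D·e^(−rT)·N(d₂)
   = 48.7049·0.941277 − 34.5102·0.528210·0.757026 = 32.045276
B₀ = V₀ − E₀ = 48.7049 − 32.045276 = 16.659624

B0=16.6596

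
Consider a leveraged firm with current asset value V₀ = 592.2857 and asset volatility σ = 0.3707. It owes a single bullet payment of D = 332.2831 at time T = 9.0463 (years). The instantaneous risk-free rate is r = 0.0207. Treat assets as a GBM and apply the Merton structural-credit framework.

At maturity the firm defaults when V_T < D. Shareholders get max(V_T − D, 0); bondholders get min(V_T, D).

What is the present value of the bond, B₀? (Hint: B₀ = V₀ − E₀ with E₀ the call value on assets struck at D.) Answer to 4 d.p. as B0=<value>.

B0=215.1415

d₁ = [ln(V₀/D) + (r + σ²/2)T] / (σ√T)
   = [ln(592.2857/332.2831) + (0.0207 + 0.5·0.3707²)·9.0463] / (0.3707·√9.0463)
   = [0.578002 + 0.808823] / 1.114957 = 1.243837
d₂ = d₁ − σ√T = 1.243837 − 1.114957 = 0.128880
N(d₁) = 0.893220,  N(d₂) = 0.551274,  e^(−rT) = 0.829229
E₀ = V₀·N(d₁) − D·e^(−rT)·N(d₂)
   = 592.2857·0.893220 − 332.2831·0.829229·0.551274 = 377.144190
B₀ = V₀ − E₀ = 592.2857 − 377.144190 = 215.141510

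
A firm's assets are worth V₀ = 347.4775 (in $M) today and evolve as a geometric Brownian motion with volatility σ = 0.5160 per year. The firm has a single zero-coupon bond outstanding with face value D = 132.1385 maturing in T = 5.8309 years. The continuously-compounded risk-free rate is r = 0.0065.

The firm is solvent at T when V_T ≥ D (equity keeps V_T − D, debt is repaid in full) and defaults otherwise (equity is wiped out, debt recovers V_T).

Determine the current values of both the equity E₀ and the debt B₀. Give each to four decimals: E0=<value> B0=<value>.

d₁ = [ln(V₀/D) + (r + σ²/2)T] / (σ√T)
   = [ln(347.4775/132.1385) + (0.0065 + 0.5·0.5160²)·5.8309] / (0.5160·√5.8309)
   = [0.966849 + 0.814157] / 1.245998 = 1.429381
d₂ = d₁ − σ√T = 1.429381 − 1.245998 = 0.183382
N(d₁) = 0.923553,  N(d₂) = 0.572751,  e^(−rT) = 0.962808
E₀ = V₀·N(d₁) − D·e^(−rT)·N(d₂)
   = 347.4775·0.923553 − 132.1385·0.962808·0.572751 = 248.046041
B₀ = V₀ − E₀ = 347.4775 − 248.046041 = 99.431459

E0=248.0460 B0=99.4315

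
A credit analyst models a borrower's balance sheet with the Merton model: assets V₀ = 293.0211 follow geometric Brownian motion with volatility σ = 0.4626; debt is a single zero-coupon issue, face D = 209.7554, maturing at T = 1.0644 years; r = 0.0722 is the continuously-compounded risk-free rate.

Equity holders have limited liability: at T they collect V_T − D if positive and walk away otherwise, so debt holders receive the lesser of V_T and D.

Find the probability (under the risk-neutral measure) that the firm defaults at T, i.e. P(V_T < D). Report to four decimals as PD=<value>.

PD=0.2667

d₁ = [ln(V₀/D) + (r + σ²/2)T] / (σ√T)
   = [ln(293.0211/209.7554) + (0.0722 + 0.5·0.4626²)·1.0644] / (0.4626·√1.0644)
   = [0.334303 + 0.190740] / 0.477263 = 1.100110
d₂ = d₁ − σ√T = 1.100110 − 0.477263 = 0.622847
risk-neutral PD = N(−d₂) = N(-0.622847) = 0.266693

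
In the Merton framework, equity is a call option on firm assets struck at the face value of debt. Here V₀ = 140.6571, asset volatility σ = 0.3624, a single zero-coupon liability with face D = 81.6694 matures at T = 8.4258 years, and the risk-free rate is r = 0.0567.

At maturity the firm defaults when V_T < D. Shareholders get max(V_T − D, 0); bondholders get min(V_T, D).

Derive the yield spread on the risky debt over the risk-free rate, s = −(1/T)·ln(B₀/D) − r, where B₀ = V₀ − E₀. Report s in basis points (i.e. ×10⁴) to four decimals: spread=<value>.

spread=181.1179

d₁ = [ln(V₀/D) + (r + σ²/2)T] / (σ√T)
   = [ln(140.6571/81.6694) + (0.0567 + 0.5·0.3624²)·8.4258] / (0.3624·√8.4258)
   = [0.543646 + 1.031039] / 1.051947 = 1.496924
d₂ = d₁ − σ√T = 1.496924 − 1.051947 = 0.444977
N(d₁) = 0.932793,  N(d₂) = 0.671832,  e^(−rT) = 0.620182
E₀ = V₀·N(d₁) − D·e^(−rT)·N(d₂)
   = 140.6571·0.932793 − 81.6694·0.620182·0.671832 = 97.175832
B₀ = V₀ − E₀ = 140.6571 − 97.175832 = 43.481268
spread = −(1/T)·ln(B₀/D) − r = −(1/8.4258)·ln(43.481268/81.6694) − 0.0567 = 0.01811179
in basis points: 0.01811179 × 10⁴ = 181.1179 bp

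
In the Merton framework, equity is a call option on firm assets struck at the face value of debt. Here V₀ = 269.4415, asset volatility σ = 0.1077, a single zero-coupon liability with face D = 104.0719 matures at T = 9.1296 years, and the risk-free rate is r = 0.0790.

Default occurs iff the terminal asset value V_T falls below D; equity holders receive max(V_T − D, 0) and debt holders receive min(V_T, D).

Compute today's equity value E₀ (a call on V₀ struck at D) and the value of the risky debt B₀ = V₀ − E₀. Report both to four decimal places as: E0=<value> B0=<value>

E0=218.8470 B0=50.5945

d₁ = [ln(V₀/D) + (r + σ²/2)T] / (σ√T)
   = [ln(269.4415/104.0719) + (0.0790 + 0.5·0.1077²)·9.1296] / (0.1077·√9.1296)
   = [0.951269 + 0.774187] / 0.325418 = 5.302276
d₂ = d₁ − σ√T = 5.302276 − 0.325418 = 4.976858
N(d₁) = 1.000000,  N(d₂) = 1.000000,  e^(−rT) = 0.486150
E₀ = V₀·N(d₁) − D·e^(−rT)·N(d₂)
   = 269.4415·1.000000 − 104.0719·0.486150·1.000000 = 218.846964
B₀ = V₀ − E₀ = 269.4415 − 218.846964 = 50.594536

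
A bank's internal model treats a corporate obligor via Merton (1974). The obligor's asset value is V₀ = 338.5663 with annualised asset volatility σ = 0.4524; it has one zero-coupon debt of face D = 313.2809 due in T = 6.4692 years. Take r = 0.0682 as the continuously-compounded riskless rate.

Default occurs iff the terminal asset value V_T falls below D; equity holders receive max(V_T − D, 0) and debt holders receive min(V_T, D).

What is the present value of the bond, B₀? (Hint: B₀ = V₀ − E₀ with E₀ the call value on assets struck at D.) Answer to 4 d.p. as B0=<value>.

d₁ = [ln(V₀/D) + (r + σ²/2)T] / (σ√T)
   = [ln(338.5663/313.2809) + (0.0682 + 0.5·0.4524²)·6.4692] / (0.4524·√6.4692)
   = [0.077620 + 1.103211] / 1.150662 = 1.026219
d₂ = d₁ − σ√T = 1.026219 − 1.150662 = -0.124444
N(d₁) = 0.847606,  N(d₂) = 0.450482,  e^(−rT) = 0.643264
E₀ = V₀·N(d₁) − D·e^(−rT)·N(d₂)
   = 338.5663·0.847606 − 313.2809·0.643264·0.450482 = 196.188499
B₀ = V₀ − E₀ = 338.5663 − 196.188499 = 142.377801

B0=142.3778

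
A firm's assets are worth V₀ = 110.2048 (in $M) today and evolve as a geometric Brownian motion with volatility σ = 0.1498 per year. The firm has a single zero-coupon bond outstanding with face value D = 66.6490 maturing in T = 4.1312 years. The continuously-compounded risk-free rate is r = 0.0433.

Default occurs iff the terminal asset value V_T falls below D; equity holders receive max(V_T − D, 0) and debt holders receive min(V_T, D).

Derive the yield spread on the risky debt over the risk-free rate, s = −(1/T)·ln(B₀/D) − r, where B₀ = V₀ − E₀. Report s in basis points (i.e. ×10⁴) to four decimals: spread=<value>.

spread=4.4891

d₁ = [ln(V₀/D) + (r + σ²/2)T] / (σ√T)
   = [ln(110.2048/66.6490) + (0.0433 + 0.5·0.1498²)·4.1312] / (0.1498·√4.1312)
   = [0.502900 + 0.225233] / 0.304474 = 2.391449
d₂ = d₁ − σ√T = 2.391449 − 0.304474 = 2.086975
N(d₁) = 0.991609,  N(d₂) = 0.981555,  e^(−rT) = 0.836205
E₀ = V₀·N(d₁) − D·e^(−rT)·N(d₂)
   = 110.2048·0.991609 − 66.6490·0.836205·0.981555 = 54.575807
B₀ = V₀ − E₀ = 110.2048 − 54.575807 = 55.628993
spread = −(1/T)·ln(B₀/D) − r = −(1/4.1312)·ln(55.628993/66.6490) − 0.0433 = 0.00044891
in basis points: 0.00044891 × 10⁴ = 4.4891 bp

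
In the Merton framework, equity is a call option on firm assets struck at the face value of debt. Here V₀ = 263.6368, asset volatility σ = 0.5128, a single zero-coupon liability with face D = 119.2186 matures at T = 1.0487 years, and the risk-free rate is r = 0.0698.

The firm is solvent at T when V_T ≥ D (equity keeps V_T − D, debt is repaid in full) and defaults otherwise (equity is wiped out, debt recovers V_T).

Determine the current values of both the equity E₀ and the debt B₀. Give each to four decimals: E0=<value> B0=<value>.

E0=154.6358 B0=109.0010

d₁ = [ln(V₀/D) + (r + σ²/2)T] / (σ√T)
   = [ln(263.6368/119.2186) + (0.0698 + 0.5·0.5128²)·1.0487] / (0.5128·√1.0487)
   = [0.793614 + 0.211084] / 0.525138 = 1.913207
d₂ = d₁ − σ√T = 1.913207 − 0.525138 = 1.388068
N(d₁) = 0.972139,  N(d₂) = 0.917442,  e^(−rT) = 0.929416
E₀ = V₀·N(d₁) − D·e^(−rT)·N(d₂)
   = 263.6368·0.972139 − 119.2186·0.929416·0.917442 = 154.635777
B₀ = V₀ − E₀ = 263.6368 − 154.635777 = 109.001023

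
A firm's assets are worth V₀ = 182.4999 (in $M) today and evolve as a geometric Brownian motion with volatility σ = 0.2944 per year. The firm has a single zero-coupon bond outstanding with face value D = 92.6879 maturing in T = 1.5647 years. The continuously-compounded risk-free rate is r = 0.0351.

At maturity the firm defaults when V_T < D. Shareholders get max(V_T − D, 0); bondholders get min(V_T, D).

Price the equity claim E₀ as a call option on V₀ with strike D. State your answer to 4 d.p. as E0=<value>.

E0=95.1674

d₁ = [ln(V₀/D) + (r + σ²/2)T] / (σ√T)
   = [ln(182.4999/92.6879) + (0.0351 + 0.5·0.2944²)·1.5647] / (0.2944·√1.5647)
   = [0.677512 + 0.122728] / 0.368259 = 2.173036
d₂ = d₁ − σ√T = 2.173036 − 0.368259 = 1.804777
N(d₁) = 0.985111,  N(d₂) = 0.964445,  e^(−rT) = 0.946560
E₀ = V₀·N(d₁) − D·e^(−rT)·N(d₂)
   = 182.4999·0.985111 − 92.6879·0.946560·0.964445 = 95.167428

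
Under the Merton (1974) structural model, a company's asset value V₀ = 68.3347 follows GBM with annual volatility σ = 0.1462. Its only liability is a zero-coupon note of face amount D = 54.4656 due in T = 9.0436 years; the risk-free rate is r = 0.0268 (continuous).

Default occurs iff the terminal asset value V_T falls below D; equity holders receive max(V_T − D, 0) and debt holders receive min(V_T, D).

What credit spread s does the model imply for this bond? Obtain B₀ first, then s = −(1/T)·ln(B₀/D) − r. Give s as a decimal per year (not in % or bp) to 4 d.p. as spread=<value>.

d₁ = [ln(V₀/D) + (r + σ²/2)T] / (σ√T)
   = [ln(68.3347/54.4656) + (0.0268 + 0.5·0.1462²)·9.0436] / (0.1462·√9.0436)
   = [0.226848 + 0.339019] / 0.439661 = 1.287055
d₂ = d₁ − σ√T = 1.287055 − 0.439661 = 0.847393
N(d₁) = 0.900962,  N(d₂) = 0.801612,  e^(−rT) = 0.784767
E₀ = V₀·N(d₁) − D·e^(−rT)·N(d₂)
   = 68.3347·0.900962 − 54.4656·0.784767·0.801612 = 27.303846
B₀ = V₀ − E₀ = 68.3347 − 27.303846 = 41.030854
spread = −(1/T)·ln(B₀/D) − r = −(1/9.0436)·ln(41.030854/54.4656) − 0.0268 = 0.00451994

spread=0.0045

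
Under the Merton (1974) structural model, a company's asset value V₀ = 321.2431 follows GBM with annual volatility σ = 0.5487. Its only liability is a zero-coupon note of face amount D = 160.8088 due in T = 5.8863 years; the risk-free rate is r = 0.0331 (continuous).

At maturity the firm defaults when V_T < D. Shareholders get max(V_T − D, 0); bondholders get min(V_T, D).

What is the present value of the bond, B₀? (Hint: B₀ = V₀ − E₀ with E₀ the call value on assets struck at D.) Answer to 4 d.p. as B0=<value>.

B0=95.5818

d₁ = [ln(V₀/D) + (r + σ²/2)T] / (σ√T)
   = [ln(321.2431/160.8088) + (0.0331 + 0.5·0.5487²)·5.8863] / (0.5487·√5.8863)
   = [0.691982 + 1.080936] / 1.331239 = 1.331780
d₂ = d₁ − σ√T = 1.331780 − 1.331239 = 0.000540
N(d₁) = 0.908534,  N(d₂) = 0.500216,  e^(−rT) = 0.822969
E₀ = V₀·N(d₁) − D·e^(−rT)·N(d₂)
   = 321.2431·0.908534 − 160.8088·0.822969·0.500216 = 225.661314
B₀ = V₀ − E₀ = 321.2431 − 225.661314 = 95.581786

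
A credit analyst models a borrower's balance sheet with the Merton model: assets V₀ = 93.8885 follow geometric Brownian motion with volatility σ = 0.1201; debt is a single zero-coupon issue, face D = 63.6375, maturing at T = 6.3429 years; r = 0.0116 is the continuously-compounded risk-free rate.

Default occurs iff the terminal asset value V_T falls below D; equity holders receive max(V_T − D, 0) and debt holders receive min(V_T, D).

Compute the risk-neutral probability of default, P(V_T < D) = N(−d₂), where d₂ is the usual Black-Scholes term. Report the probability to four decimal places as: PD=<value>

PD=0.0841

d₁ = [ln(V₀/D) + (r + σ²/2)T] / (σ√T)
   = [ln(93.8885/63.6375) + (0.0116 + 0.5·0.1201²)·6.3429] / (0.1201·√6.3429)
   = [0.388905 + 0.119323] / 0.302473 = 1.680240
d₂ = d₁ − σ√T = 1.680240 − 0.302473 = 1.377767
risk-neutral PD = N(−d₂) = N(-1.377767) = 0.084138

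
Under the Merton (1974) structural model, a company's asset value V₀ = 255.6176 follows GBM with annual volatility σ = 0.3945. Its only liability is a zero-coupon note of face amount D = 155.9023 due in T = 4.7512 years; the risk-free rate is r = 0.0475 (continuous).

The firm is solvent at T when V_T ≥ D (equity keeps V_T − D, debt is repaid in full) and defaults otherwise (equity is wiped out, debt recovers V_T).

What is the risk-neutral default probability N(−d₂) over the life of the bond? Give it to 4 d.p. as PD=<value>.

d₁ = [ln(V₀/D) + (r + σ²/2)T] / (σ√T)
   = [ln(255.6176/155.9023) + (0.0475 + 0.5·0.3945²)·4.7512] / (0.3945·√4.7512)
   = [0.494453 + 0.595397] / 0.859901 = 1.267413
d₂ = d₁ − σ√T = 1.267413 − 0.859901 = 0.407512
risk-neutral PD = N(−d₂) = N(-0.407512) = 0.341816

PD=0.3418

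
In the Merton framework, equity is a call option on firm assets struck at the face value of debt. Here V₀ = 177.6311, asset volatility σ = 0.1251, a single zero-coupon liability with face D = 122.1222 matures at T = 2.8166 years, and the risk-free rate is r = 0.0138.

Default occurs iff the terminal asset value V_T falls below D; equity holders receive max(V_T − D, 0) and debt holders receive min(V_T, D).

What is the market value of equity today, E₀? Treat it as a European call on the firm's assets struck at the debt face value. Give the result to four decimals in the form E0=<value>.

d₁ = [ln(V₀/D) + (r + σ²/2)T] / (σ√T)
   = [ln(177.6311/122.1222) + (0.0138 + 0.5·0.1251²)·2.8166] / (0.1251·√2.8166)
   = [0.374687 + 0.060909] / 0.209952 = 2.074740
d₂ = d₁ − σ√T = 2.074740 − 0.209952 = 1.864788
N(d₁) = 0.980995,  N(d₂) = 0.968894,  e^(−rT) = 0.961877
E₀ = V₀·N(d₁) − D·e^(−rT)·N(d₂)
   = 177.6311·0.980995 − 122.1222·0.961877·0.968894 = 60.442535

E0=60.4425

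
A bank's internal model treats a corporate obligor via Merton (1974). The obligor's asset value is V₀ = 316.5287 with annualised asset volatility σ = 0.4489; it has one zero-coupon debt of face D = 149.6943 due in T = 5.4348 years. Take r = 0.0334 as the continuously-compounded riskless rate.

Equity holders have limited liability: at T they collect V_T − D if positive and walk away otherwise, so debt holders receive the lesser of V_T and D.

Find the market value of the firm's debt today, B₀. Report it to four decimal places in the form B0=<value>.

d₁ = [ln(V₀/D) + (r + σ²/2)T] / (σ√T)
   = [ln(316.5287/149.6943) + (0.0334 + 0.5·0.4489²)·5.4348] / (0.4489·√5.4348)
   = [0.748819 + 0.729109] / 1.046505 = 1.412251
d₂ = d₁ − σ√T = 1.412251 − 1.046505 = 0.365745
N(d₁) = 0.921062,  N(d₂) = 0.642722,  e^(−rT) = 0.834000
E₀ = V₀·N(d₁) − D·e^(−rT)·N(d₂)
   = 316.5287·0.921062 − 149.6943·0.834000·0.642722 = 211.301847
B₀ = V₀ − E₀ = 316.5287 − 211.301847 = 105.226853

B0=105.2269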